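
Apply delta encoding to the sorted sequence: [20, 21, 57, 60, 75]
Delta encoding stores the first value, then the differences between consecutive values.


First value: 20
Deltas:
  21 - 20 = 1
  57 - 21 = 36
  60 - 57 = 3
  75 - 60 = 15


Delta encoded: [20, 1, 36, 3, 15]


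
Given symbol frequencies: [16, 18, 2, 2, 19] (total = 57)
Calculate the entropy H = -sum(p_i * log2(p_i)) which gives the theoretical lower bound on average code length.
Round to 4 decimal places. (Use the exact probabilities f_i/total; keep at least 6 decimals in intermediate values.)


Per-symbol terms -p_i * log2(p_i) with p_i = f_i/57:
  p = 16/57 = 0.280702: log2(p) = -1.832890, -p*log2(p) = 0.514495
  p = 18/57 = 0.315789: log2(p) = -1.662965, -p*log2(p) = 0.525147
  p = 2/57 = 0.035088: log2(p) = -4.832890, -p*log2(p) = 0.169575
  p = 2/57 = 0.035088: log2(p) = -4.832890, -p*log2(p) = 0.169575
  p = 19/57 = 0.333333: log2(p) = -1.584963, -p*log2(p) = 0.528321
H = 0.514495 + 0.525147 + 0.169575 + 0.169575 + 0.528321 = 1.907113

H = 1.9071 bits/symbol


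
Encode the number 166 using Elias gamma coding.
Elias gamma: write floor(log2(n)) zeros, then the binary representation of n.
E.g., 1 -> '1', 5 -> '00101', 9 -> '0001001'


num_bits = floor(log2(166)) + 1 = 8
leading_zeros = num_bits - 1 = 7
binary(166) = 10100110

Elias gamma(166) = '0000000' + '10100110' = 000000010100110 (15 bits)


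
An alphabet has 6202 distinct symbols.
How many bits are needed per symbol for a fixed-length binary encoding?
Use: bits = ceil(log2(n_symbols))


log2(6202) = 12.5985
Bracket: 2^12 = 4096 < 6202 <= 2^13 = 8192
So ceil(log2(6202)) = 13

bits = ceil(log2(6202)) = ceil(12.5985) = 13 bits


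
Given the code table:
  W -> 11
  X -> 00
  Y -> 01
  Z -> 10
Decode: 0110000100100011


Decoding:
01 -> Y
10 -> Z
00 -> X
01 -> Y
00 -> X
10 -> Z
00 -> X
11 -> W


Result: YZXYXZXW


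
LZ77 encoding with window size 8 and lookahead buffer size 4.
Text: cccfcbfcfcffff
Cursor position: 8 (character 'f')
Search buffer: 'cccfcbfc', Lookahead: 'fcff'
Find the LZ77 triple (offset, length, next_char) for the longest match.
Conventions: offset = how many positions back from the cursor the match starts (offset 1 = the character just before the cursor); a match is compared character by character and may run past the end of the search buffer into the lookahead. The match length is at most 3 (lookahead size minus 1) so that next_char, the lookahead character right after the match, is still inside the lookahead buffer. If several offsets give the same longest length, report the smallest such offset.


Try each offset into the search buffer:
  offset=1 (pos 7, char 'c'): match length 0
  offset=2 (pos 6, char 'f'): match length 3
  offset=3 (pos 5, char 'b'): match length 0
  offset=4 (pos 4, char 'c'): match length 0
  offset=5 (pos 3, char 'f'): match length 2
  offset=6 (pos 2, char 'c'): match length 0
  offset=7 (pos 1, char 'c'): match length 0
  offset=8 (pos 0, char 'c'): match length 0
Longest match has length 3 at offset 2.
next_char = character at position 8 + 3 = 11 -> 'f'

Best match: offset=2, length=3 (matching 'fcf' starting at position 6)
LZ77 triple: (2, 3, 'f')


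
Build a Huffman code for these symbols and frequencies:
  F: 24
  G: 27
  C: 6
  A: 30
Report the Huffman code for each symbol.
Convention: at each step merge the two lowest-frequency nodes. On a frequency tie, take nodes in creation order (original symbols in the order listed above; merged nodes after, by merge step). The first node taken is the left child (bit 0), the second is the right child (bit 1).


Huffman tree construction:
Step 1: Merge C(6) + F(24) = 30
Step 2: Merge G(27) + A(30) = 57
Step 3: Merge (C+F)(30) + (G+A)(57) = 87
Read each symbol's code off the tree from the root (left child = 0, right child = 1).

Codes:
  F: 01 (length 2)
  G: 10 (length 2)
  C: 00 (length 2)
  A: 11 (length 2)
Average code length: 174/87 = 2.0000 bits/symbol


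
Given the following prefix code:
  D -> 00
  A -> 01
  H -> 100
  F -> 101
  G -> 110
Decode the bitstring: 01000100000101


Decoding step by step:
Bits 01 -> A
Bits 00 -> D
Bits 01 -> A
Bits 00 -> D
Bits 00 -> D
Bits 01 -> A
Bits 01 -> A


Decoded message: ADADDAA


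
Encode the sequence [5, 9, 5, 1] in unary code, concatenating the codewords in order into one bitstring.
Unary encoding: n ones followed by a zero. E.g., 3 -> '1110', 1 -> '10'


Encode each number as n ones followed by a terminating 0:
  5 -> 111110 (6 bits)
  9 -> 1111111110 (10 bits)
  5 -> 111110 (6 bits)
  1 -> 10 (2 bits)
Total length = 6 + 10 + 6 + 2 = 24 bits.

Unary([5, 9, 5, 1]) = 111110111111111011111010 (24 bits)


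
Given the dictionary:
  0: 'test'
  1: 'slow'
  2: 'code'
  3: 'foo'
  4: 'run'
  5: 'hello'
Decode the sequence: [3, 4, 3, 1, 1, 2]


Look up each index in the dictionary:
  3 -> 'foo'
  4 -> 'run'
  3 -> 'foo'
  1 -> 'slow'
  1 -> 'slow'
  2 -> 'code'

Decoded: "foo run foo slow slow code"


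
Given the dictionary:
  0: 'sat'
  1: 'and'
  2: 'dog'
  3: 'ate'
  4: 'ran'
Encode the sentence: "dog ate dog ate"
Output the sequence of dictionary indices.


Look up each word in the dictionary:
  'dog' -> 2
  'ate' -> 3
  'dog' -> 2
  'ate' -> 3

Encoded: [2, 3, 2, 3]


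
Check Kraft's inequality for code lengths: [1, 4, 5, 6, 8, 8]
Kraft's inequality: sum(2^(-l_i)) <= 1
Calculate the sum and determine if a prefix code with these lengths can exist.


Sum = 2^(-1) + 2^(-4) + 2^(-5) + 2^(-6) + 2^(-8) + 2^(-8)
    = 0.5 + 0.0625 + 0.03125 + 0.015625 + 0.00390625 + 0.00390625
    = 158/256 = 0.6171875
Since 0.6171875 <= 1, Kraft's inequality IS satisfied.
A prefix code with these lengths CAN exist.

Kraft sum = 0.6171875. Satisfied.


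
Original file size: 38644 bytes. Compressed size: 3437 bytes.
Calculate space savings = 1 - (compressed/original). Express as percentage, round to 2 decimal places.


ratio = compressed/original = 3437/38644 = 0.08894
savings = 1 - ratio = 1 - 0.08894 = 0.91106
as a percentage: 0.91106 * 100 = 91.11%

Space savings = 1 - 3437/38644 = 91.11%


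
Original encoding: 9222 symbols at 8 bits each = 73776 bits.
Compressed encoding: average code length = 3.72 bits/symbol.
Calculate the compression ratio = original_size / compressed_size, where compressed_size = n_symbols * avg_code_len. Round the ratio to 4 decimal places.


original_size = n_symbols * orig_bits = 9222 * 8 = 73776 bits
compressed_size = n_symbols * avg_code_len = 9222 * 3.72 = 34305.84 bits
ratio = original_size / compressed_size = 73776 / 34305.84 = 2.1505

Compression ratio = 2.1505


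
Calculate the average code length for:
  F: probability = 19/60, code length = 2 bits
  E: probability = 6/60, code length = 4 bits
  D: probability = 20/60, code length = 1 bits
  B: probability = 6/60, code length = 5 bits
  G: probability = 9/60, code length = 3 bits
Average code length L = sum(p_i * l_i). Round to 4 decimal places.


Weighted contributions p_i * l_i:
  F: (19/60) * 2 = 38/60
  E: (6/60) * 4 = 24/60
  D: (20/60) * 1 = 20/60
  B: (6/60) * 5 = 30/60
  G: (9/60) * 3 = 27/60
Sum = (38 + 24 + 20 + 30 + 27)/60 = 139/60

L = 139/60 = 2.3167 bits/symbol


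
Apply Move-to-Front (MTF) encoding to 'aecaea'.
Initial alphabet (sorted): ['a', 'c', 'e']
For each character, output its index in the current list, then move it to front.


MTF encoding:
'a': index 0 in ['a', 'c', 'e'] -> ['a', 'c', 'e']
'e': index 2 in ['a', 'c', 'e'] -> ['e', 'a', 'c']
'c': index 2 in ['e', 'a', 'c'] -> ['c', 'e', 'a']
'a': index 2 in ['c', 'e', 'a'] -> ['a', 'c', 'e']
'e': index 2 in ['a', 'c', 'e'] -> ['e', 'a', 'c']
'a': index 1 in ['e', 'a', 'c'] -> ['a', 'e', 'c']


Output: [0, 2, 2, 2, 2, 1]


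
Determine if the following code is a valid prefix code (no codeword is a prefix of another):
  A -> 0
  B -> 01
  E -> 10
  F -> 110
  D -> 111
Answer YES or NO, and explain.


Checking each pair (does one codeword prefix another?):
  A='0' vs B='01': prefix -- VIOLATION

NO -- this is NOT a valid prefix code. A (0) is a prefix of B (01).


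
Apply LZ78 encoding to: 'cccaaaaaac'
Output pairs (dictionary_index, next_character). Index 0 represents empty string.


LZ78 encoding steps:
Dictionary: {0: ''}
Step 1: w='' (idx 0), next='c' -> output (0, 'c'), add 'c' as idx 1
Step 2: w='c' (idx 1), next='c' -> output (1, 'c'), add 'cc' as idx 2
Step 3: w='' (idx 0), next='a' -> output (0, 'a'), add 'a' as idx 3
Step 4: w='a' (idx 3), next='a' -> output (3, 'a'), add 'aa' as idx 4
Step 5: w='aa' (idx 4), next='a' -> output (4, 'a'), add 'aaa' as idx 5
Step 6: w='c' (idx 1), end of input -> output (1, '')


Encoded: [(0, 'c'), (1, 'c'), (0, 'a'), (3, 'a'), (4, 'a'), (1, '')]


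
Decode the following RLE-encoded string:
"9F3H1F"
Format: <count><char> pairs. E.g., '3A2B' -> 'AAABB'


Expanding each <count><char> pair:
  9F -> 'FFFFFFFFF'
  3H -> 'HHH'
  1F -> 'F'

Decoded = FFFFFFFFFHHHF


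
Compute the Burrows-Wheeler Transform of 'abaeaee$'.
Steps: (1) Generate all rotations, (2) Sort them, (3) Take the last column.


Rotations (sorted):
  0: $abaeaee -> last char: e
  1: abaeaee$ -> last char: $
  2: aeaee$ab -> last char: b
  3: aee$abae -> last char: e
  4: baeaee$a -> last char: a
  5: e$abaeae -> last char: e
  6: eaee$aba -> last char: a
  7: ee$abaea -> last char: a


BWT = e$beaeaa


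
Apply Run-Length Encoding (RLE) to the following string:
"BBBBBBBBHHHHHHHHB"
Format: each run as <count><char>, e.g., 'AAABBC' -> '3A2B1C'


Scanning runs left to right:
  i=0: run of 'B' x 8 -> '8B'
  i=8: run of 'H' x 8 -> '8H'
  i=16: run of 'B' x 1 -> '1B'

RLE = 8B8H1B


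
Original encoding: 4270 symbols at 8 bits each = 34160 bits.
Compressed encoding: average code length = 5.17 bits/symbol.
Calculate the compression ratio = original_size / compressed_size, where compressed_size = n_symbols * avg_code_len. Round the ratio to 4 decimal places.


original_size = n_symbols * orig_bits = 4270 * 8 = 34160 bits
compressed_size = n_symbols * avg_code_len = 4270 * 5.17 = 22075.9 bits
ratio = original_size / compressed_size = 34160 / 22075.9 = 1.5474

Compression ratio = 1.5474


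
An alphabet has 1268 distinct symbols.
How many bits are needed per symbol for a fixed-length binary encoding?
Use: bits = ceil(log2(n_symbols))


log2(1268) = 10.3083
Bracket: 2^10 = 1024 < 1268 <= 2^11 = 2048
So ceil(log2(1268)) = 11

bits = ceil(log2(1268)) = ceil(10.3083) = 11 bits


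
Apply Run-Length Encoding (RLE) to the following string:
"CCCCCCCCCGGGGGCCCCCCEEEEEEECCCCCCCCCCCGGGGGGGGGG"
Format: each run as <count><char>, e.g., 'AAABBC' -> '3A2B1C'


Scanning runs left to right:
  i=0: run of 'C' x 9 -> '9C'
  i=9: run of 'G' x 5 -> '5G'
  i=14: run of 'C' x 6 -> '6C'
  i=20: run of 'E' x 7 -> '7E'
  i=27: run of 'C' x 11 -> '11C'
  i=38: run of 'G' x 10 -> '10G'

RLE = 9C5G6C7E11C10G


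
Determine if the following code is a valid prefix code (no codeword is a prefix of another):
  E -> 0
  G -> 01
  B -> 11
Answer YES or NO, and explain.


Checking each pair (does one codeword prefix another?):
  E='0' vs G='01': prefix -- VIOLATION

NO -- this is NOT a valid prefix code. E (0) is a prefix of G (01).


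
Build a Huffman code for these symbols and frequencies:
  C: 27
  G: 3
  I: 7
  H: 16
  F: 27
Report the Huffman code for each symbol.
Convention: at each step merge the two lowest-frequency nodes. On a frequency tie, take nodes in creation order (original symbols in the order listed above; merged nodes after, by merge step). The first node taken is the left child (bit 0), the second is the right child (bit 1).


Huffman tree construction:
Step 1: Merge G(3) + I(7) = 10
Step 2: Merge (G+I)(10) + H(16) = 26
Step 3: Merge ((G+I)+H)(26) + C(27) = 53
Step 4: Merge F(27) + (((G+I)+H)+C)(53) = 80
Read each symbol's code off the tree from the root (left child = 0, right child = 1).

Codes:
  C: 11 (length 2)
  G: 1000 (length 4)
  I: 1001 (length 4)
  H: 101 (length 3)
  F: 0 (length 1)
Average code length: 169/80 = 2.1125 bits/symbol


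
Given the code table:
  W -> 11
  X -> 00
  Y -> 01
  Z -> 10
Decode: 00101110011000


Decoding:
00 -> X
10 -> Z
11 -> W
10 -> Z
01 -> Y
10 -> Z
00 -> X


Result: XZWZYZX


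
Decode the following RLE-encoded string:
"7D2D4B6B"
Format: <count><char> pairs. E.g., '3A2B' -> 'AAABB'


Expanding each <count><char> pair:
  7D -> 'DDDDDDD'
  2D -> 'DD'
  4B -> 'BBBB'
  6B -> 'BBBBBB'

Decoded = DDDDDDDDDBBBBBBBBBB


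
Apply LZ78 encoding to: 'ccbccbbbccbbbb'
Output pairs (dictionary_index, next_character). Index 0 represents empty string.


LZ78 encoding steps:
Dictionary: {0: ''}
Step 1: w='' (idx 0), next='c' -> output (0, 'c'), add 'c' as idx 1
Step 2: w='c' (idx 1), next='b' -> output (1, 'b'), add 'cb' as idx 2
Step 3: w='c' (idx 1), next='c' -> output (1, 'c'), add 'cc' as idx 3
Step 4: w='' (idx 0), next='b' -> output (0, 'b'), add 'b' as idx 4
Step 5: w='b' (idx 4), next='b' -> output (4, 'b'), add 'bb' as idx 5
Step 6: w='cc' (idx 3), next='b' -> output (3, 'b'), add 'ccb' as idx 6
Step 7: w='bb' (idx 5), next='b' -> output (5, 'b'), add 'bbb' as idx 7


Encoded: [(0, 'c'), (1, 'b'), (1, 'c'), (0, 'b'), (4, 'b'), (3, 'b'), (5, 'b')]


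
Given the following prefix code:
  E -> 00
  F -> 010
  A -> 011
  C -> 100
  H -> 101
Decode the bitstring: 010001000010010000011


Decoding step by step:
Bits 010 -> F
Bits 00 -> E
Bits 100 -> C
Bits 00 -> E
Bits 100 -> C
Bits 100 -> C
Bits 00 -> E
Bits 011 -> A


Decoded message: FECECCEA


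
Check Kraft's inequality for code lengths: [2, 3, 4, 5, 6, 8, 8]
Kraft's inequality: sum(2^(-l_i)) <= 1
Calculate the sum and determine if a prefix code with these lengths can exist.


Sum = 2^(-2) + 2^(-3) + 2^(-4) + 2^(-5) + 2^(-6) + 2^(-8) + 2^(-8)
    = 0.25 + 0.125 + 0.0625 + 0.03125 + 0.015625 + 0.00390625 + 0.00390625
    = 126/256 = 0.4921875
Since 0.4921875 <= 1, Kraft's inequality IS satisfied.
A prefix code with these lengths CAN exist.

Kraft sum = 0.4921875. Satisfied.


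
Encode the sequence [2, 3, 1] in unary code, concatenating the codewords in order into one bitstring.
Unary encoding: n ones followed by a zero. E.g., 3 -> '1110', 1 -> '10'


Encode each number as n ones followed by a terminating 0:
  2 -> 110 (3 bits)
  3 -> 1110 (4 bits)
  1 -> 10 (2 bits)
Total length = 3 + 4 + 2 = 9 bits.

Unary([2, 3, 1]) = 110111010 (9 bits)


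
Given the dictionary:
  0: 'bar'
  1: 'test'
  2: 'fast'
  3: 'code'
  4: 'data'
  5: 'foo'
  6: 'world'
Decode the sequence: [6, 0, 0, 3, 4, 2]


Look up each index in the dictionary:
  6 -> 'world'
  0 -> 'bar'
  0 -> 'bar'
  3 -> 'code'
  4 -> 'data'
  2 -> 'fast'

Decoded: "world bar bar code data fast"


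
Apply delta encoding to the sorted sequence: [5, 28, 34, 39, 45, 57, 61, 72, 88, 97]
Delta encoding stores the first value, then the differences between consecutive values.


First value: 5
Deltas:
  28 - 5 = 23
  34 - 28 = 6
  39 - 34 = 5
  45 - 39 = 6
  57 - 45 = 12
  61 - 57 = 4
  72 - 61 = 11
  88 - 72 = 16
  97 - 88 = 9


Delta encoded: [5, 23, 6, 5, 6, 12, 4, 11, 16, 9]


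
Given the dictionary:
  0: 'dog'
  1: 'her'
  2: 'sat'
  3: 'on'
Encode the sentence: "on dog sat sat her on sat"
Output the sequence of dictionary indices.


Look up each word in the dictionary:
  'on' -> 3
  'dog' -> 0
  'sat' -> 2
  'sat' -> 2
  'her' -> 1
  'on' -> 3
  'sat' -> 2

Encoded: [3, 0, 2, 2, 1, 3, 2]


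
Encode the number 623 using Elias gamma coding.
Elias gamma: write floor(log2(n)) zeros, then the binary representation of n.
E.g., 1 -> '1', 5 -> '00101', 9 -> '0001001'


num_bits = floor(log2(623)) + 1 = 10
leading_zeros = num_bits - 1 = 9
binary(623) = 1001101111

Elias gamma(623) = '000000000' + '1001101111' = 0000000001001101111 (19 bits)


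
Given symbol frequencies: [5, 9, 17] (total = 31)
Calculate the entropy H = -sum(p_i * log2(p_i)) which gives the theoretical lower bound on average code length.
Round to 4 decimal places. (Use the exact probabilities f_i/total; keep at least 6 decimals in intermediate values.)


Per-symbol terms -p_i * log2(p_i) with p_i = f_i/31:
  p = 5/31 = 0.161290: log2(p) = -2.632268, -p*log2(p) = 0.424559
  p = 9/31 = 0.290323: log2(p) = -1.784271, -p*log2(p) = 0.518014
  p = 17/31 = 0.548387: log2(p) = -0.866733, -p*log2(p) = 0.475305
H = 0.424559 + 0.518014 + 0.475305 = 1.417878

H = 1.4179 bits/symbol


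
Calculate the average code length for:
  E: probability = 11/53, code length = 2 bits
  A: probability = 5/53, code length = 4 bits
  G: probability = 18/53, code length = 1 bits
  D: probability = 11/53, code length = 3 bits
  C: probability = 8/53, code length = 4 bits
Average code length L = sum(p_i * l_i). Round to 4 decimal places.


Weighted contributions p_i * l_i:
  E: (11/53) * 2 = 22/53
  A: (5/53) * 4 = 20/53
  G: (18/53) * 1 = 18/53
  D: (11/53) * 3 = 33/53
  C: (8/53) * 4 = 32/53
Sum = (22 + 20 + 18 + 33 + 32)/53 = 125/53

L = 125/53 = 2.3585 bits/symbol


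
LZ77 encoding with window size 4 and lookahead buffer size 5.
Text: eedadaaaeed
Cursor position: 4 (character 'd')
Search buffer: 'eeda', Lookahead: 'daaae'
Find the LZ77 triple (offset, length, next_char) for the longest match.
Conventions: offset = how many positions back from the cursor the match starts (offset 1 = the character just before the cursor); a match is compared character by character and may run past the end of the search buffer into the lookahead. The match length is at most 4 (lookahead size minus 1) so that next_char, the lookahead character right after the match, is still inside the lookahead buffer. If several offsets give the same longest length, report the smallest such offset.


Try each offset into the search buffer:
  offset=1 (pos 3, char 'a'): match length 0
  offset=2 (pos 2, char 'd'): match length 2
  offset=3 (pos 1, char 'e'): match length 0
  offset=4 (pos 0, char 'e'): match length 0
Longest match has length 2 at offset 2.
next_char = character at position 4 + 2 = 6 -> 'a'

Best match: offset=2, length=2 (matching 'da' starting at position 2)
LZ77 triple: (2, 2, 'a')


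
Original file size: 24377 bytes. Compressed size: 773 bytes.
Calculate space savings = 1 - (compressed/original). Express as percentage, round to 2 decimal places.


ratio = compressed/original = 773/24377 = 0.03171
savings = 1 - ratio = 1 - 0.03171 = 0.96829
as a percentage: 0.96829 * 100 = 96.83%

Space savings = 1 - 773/24377 = 96.83%


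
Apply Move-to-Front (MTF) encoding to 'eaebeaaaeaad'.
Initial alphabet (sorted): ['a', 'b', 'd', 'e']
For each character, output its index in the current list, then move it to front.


MTF encoding:
'e': index 3 in ['a', 'b', 'd', 'e'] -> ['e', 'a', 'b', 'd']
'a': index 1 in ['e', 'a', 'b', 'd'] -> ['a', 'e', 'b', 'd']
'e': index 1 in ['a', 'e', 'b', 'd'] -> ['e', 'a', 'b', 'd']
'b': index 2 in ['e', 'a', 'b', 'd'] -> ['b', 'e', 'a', 'd']
'e': index 1 in ['b', 'e', 'a', 'd'] -> ['e', 'b', 'a', 'd']
'a': index 2 in ['e', 'b', 'a', 'd'] -> ['a', 'e', 'b', 'd']
'a': index 0 in ['a', 'e', 'b', 'd'] -> ['a', 'e', 'b', 'd']
'a': index 0 in ['a', 'e', 'b', 'd'] -> ['a', 'e', 'b', 'd']
'e': index 1 in ['a', 'e', 'b', 'd'] -> ['e', 'a', 'b', 'd']
'a': index 1 in ['e', 'a', 'b', 'd'] -> ['a', 'e', 'b', 'd']
'a': index 0 in ['a', 'e', 'b', 'd'] -> ['a', 'e', 'b', 'd']
'd': index 3 in ['a', 'e', 'b', 'd'] -> ['d', 'a', 'e', 'b']


Output: [3, 1, 1, 2, 1, 2, 0, 0, 1, 1, 0, 3]


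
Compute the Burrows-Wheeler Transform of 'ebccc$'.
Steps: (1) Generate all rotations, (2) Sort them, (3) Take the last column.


Rotations (sorted):
  0: $ebccc -> last char: c
  1: bccc$e -> last char: e
  2: c$ebcc -> last char: c
  3: cc$ebc -> last char: c
  4: ccc$eb -> last char: b
  5: ebccc$ -> last char: $


BWT = ceccb$


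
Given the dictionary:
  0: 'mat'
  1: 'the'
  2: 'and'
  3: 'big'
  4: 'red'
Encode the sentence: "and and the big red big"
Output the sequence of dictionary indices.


Look up each word in the dictionary:
  'and' -> 2
  'and' -> 2
  'the' -> 1
  'big' -> 3
  'red' -> 4
  'big' -> 3

Encoded: [2, 2, 1, 3, 4, 3]


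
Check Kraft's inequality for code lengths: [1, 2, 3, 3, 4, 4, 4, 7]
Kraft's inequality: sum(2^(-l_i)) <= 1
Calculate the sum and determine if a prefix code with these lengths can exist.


Sum = 2^(-1) + 2^(-2) + 2^(-3) + 2^(-3) + 2^(-4) + 2^(-4) + 2^(-4) + 2^(-7)
    = 0.5 + 0.25 + 0.125 + 0.125 + 0.0625 + 0.0625 + 0.0625 + 0.0078125
    = 153/128 = 1.1953125
Since 1.1953125 > 1, Kraft's inequality is NOT satisfied.
A prefix code with these lengths CANNOT exist.

Kraft sum = 1.1953125. Not satisfied.


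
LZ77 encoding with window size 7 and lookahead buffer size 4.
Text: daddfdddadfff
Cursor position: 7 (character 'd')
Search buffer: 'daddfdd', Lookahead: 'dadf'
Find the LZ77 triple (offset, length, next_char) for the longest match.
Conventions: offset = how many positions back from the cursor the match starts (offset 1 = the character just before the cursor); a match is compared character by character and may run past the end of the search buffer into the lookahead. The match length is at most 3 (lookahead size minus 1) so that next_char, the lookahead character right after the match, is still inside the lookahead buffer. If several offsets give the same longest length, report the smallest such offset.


Try each offset into the search buffer:
  offset=1 (pos 6, char 'd'): match length 1
  offset=2 (pos 5, char 'd'): match length 1
  offset=3 (pos 4, char 'f'): match length 0
  offset=4 (pos 3, char 'd'): match length 1
  offset=5 (pos 2, char 'd'): match length 1
  offset=6 (pos 1, char 'a'): match length 0
  offset=7 (pos 0, char 'd'): match length 3
Longest match has length 3 at offset 7.
next_char = character at position 7 + 3 = 10 -> 'f'

Best match: offset=7, length=3 (matching 'dad' starting at position 0)
LZ77 triple: (7, 3, 'f')


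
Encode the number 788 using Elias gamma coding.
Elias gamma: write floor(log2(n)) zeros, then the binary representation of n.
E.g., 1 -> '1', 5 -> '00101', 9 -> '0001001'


num_bits = floor(log2(788)) + 1 = 10
leading_zeros = num_bits - 1 = 9
binary(788) = 1100010100

Elias gamma(788) = '000000000' + '1100010100' = 0000000001100010100 (19 bits)


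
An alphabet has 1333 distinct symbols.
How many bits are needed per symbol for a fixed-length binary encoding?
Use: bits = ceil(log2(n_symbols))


log2(1333) = 10.3805
Bracket: 2^10 = 1024 < 1333 <= 2^11 = 2048
So ceil(log2(1333)) = 11

bits = ceil(log2(1333)) = ceil(10.3805) = 11 bits


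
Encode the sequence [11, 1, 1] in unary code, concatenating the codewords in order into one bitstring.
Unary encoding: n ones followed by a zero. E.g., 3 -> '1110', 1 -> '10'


Encode each number as n ones followed by a terminating 0:
  11 -> 111111111110 (12 bits)
  1 -> 10 (2 bits)
  1 -> 10 (2 bits)
Total length = 12 + 2 + 2 = 16 bits.

Unary([11, 1, 1]) = 1111111111101010 (16 bits)


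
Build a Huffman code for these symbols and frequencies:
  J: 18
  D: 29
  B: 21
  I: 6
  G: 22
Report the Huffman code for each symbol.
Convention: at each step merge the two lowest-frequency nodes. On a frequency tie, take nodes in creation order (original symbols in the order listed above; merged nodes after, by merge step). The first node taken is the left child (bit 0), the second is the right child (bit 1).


Huffman tree construction:
Step 1: Merge I(6) + J(18) = 24
Step 2: Merge B(21) + G(22) = 43
Step 3: Merge (I+J)(24) + D(29) = 53
Step 4: Merge (B+G)(43) + ((I+J)+D)(53) = 96
Read each symbol's code off the tree from the root (left child = 0, right child = 1).

Codes:
  J: 101 (length 3)
  D: 11 (length 2)
  B: 00 (length 2)
  I: 100 (length 3)
  G: 01 (length 2)
Average code length: 216/96 = 2.2500 bits/symbol


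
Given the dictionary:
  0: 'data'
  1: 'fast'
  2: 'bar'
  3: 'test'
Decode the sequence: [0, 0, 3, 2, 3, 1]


Look up each index in the dictionary:
  0 -> 'data'
  0 -> 'data'
  3 -> 'test'
  2 -> 'bar'
  3 -> 'test'
  1 -> 'fast'

Decoded: "data data test bar test fast"


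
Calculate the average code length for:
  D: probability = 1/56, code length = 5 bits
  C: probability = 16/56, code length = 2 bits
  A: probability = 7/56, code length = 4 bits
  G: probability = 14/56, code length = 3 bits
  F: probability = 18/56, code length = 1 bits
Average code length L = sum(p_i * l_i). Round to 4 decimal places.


Weighted contributions p_i * l_i:
  D: (1/56) * 5 = 5/56
  C: (16/56) * 2 = 32/56
  A: (7/56) * 4 = 28/56
  G: (14/56) * 3 = 42/56
  F: (18/56) * 1 = 18/56
Sum = (5 + 32 + 28 + 42 + 18)/56 = 125/56

L = 125/56 = 2.2321 bits/symbol


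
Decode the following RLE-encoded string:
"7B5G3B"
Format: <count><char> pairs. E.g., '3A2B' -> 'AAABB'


Expanding each <count><char> pair:
  7B -> 'BBBBBBB'
  5G -> 'GGGGG'
  3B -> 'BBB'

Decoded = BBBBBBBGGGGGBBB


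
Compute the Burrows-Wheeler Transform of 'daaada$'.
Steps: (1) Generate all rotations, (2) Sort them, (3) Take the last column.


Rotations (sorted):
  0: $daaada -> last char: a
  1: a$daaad -> last char: d
  2: aaada$d -> last char: d
  3: aada$da -> last char: a
  4: ada$daa -> last char: a
  5: da$daaa -> last char: a
  6: daaada$ -> last char: $


BWT = addaaa$


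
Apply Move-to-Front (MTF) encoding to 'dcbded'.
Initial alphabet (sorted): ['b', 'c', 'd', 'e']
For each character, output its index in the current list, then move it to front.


MTF encoding:
'd': index 2 in ['b', 'c', 'd', 'e'] -> ['d', 'b', 'c', 'e']
'c': index 2 in ['d', 'b', 'c', 'e'] -> ['c', 'd', 'b', 'e']
'b': index 2 in ['c', 'd', 'b', 'e'] -> ['b', 'c', 'd', 'e']
'd': index 2 in ['b', 'c', 'd', 'e'] -> ['d', 'b', 'c', 'e']
'e': index 3 in ['d', 'b', 'c', 'e'] -> ['e', 'd', 'b', 'c']
'd': index 1 in ['e', 'd', 'b', 'c'] -> ['d', 'e', 'b', 'c']


Output: [2, 2, 2, 2, 3, 1]


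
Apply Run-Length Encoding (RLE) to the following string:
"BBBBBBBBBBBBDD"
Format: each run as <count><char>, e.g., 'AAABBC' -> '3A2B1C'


Scanning runs left to right:
  i=0: run of 'B' x 12 -> '12B'
  i=12: run of 'D' x 2 -> '2D'

RLE = 12B2D


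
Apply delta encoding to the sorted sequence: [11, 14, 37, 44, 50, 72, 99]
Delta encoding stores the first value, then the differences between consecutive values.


First value: 11
Deltas:
  14 - 11 = 3
  37 - 14 = 23
  44 - 37 = 7
  50 - 44 = 6
  72 - 50 = 22
  99 - 72 = 27


Delta encoded: [11, 3, 23, 7, 6, 22, 27]


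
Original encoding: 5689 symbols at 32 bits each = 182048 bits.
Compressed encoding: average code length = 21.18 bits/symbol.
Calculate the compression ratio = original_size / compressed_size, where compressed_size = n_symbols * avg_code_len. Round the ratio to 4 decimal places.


original_size = n_symbols * orig_bits = 5689 * 32 = 182048 bits
compressed_size = n_symbols * avg_code_len = 5689 * 21.18 = 120493.02 bits
ratio = original_size / compressed_size = 182048 / 120493.02 = 1.5109

Compression ratio = 1.5109


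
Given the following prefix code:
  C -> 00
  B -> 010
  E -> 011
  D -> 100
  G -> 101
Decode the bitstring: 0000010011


Decoding step by step:
Bits 00 -> C
Bits 00 -> C
Bits 010 -> B
Bits 011 -> E


Decoded message: CCBE


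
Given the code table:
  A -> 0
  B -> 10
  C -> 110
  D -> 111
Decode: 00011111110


Decoding:
0 -> A
0 -> A
0 -> A
111 -> D
111 -> D
10 -> B


Result: AAADDB


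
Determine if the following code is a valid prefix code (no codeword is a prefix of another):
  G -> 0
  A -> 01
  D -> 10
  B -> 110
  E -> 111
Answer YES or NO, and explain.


Checking each pair (does one codeword prefix another?):
  G='0' vs A='01': prefix -- VIOLATION

NO -- this is NOT a valid prefix code. G (0) is a prefix of A (01).


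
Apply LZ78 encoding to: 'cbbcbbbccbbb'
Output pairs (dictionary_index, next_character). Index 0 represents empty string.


LZ78 encoding steps:
Dictionary: {0: ''}
Step 1: w='' (idx 0), next='c' -> output (0, 'c'), add 'c' as idx 1
Step 2: w='' (idx 0), next='b' -> output (0, 'b'), add 'b' as idx 2
Step 3: w='b' (idx 2), next='c' -> output (2, 'c'), add 'bc' as idx 3
Step 4: w='b' (idx 2), next='b' -> output (2, 'b'), add 'bb' as idx 4
Step 5: w='bc' (idx 3), next='c' -> output (3, 'c'), add 'bcc' as idx 5
Step 6: w='bb' (idx 4), next='b' -> output (4, 'b'), add 'bbb' as idx 6


Encoded: [(0, 'c'), (0, 'b'), (2, 'c'), (2, 'b'), (3, 'c'), (4, 'b')]


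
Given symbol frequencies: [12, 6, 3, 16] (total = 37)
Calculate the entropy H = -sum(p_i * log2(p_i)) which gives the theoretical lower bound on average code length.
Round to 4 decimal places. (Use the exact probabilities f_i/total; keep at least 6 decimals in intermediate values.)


Per-symbol terms -p_i * log2(p_i) with p_i = f_i/37:
  p = 12/37 = 0.324324: log2(p) = -1.624491, -p*log2(p) = 0.526862
  p = 6/37 = 0.162162: log2(p) = -2.624491, -p*log2(p) = 0.425593
  p = 3/37 = 0.081081: log2(p) = -3.624491, -p*log2(p) = 0.293878
  p = 16/37 = 0.432432: log2(p) = -1.209453, -p*log2(p) = 0.523007
H = 0.526862 + 0.425593 + 0.293878 + 0.523007 = 1.769340

H = 1.7693 bits/symbol


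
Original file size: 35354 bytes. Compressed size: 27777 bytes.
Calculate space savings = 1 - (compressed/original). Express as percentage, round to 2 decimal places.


ratio = compressed/original = 27777/35354 = 0.785682
savings = 1 - ratio = 1 - 0.785682 = 0.214318
as a percentage: 0.214318 * 100 = 21.43%

Space savings = 1 - 27777/35354 = 21.43%


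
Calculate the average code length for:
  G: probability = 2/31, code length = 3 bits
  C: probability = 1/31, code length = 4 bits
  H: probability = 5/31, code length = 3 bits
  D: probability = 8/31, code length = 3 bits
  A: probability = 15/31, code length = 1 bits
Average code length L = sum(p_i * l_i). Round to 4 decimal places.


Weighted contributions p_i * l_i:
  G: (2/31) * 3 = 6/31
  C: (1/31) * 4 = 4/31
  H: (5/31) * 3 = 15/31
  D: (8/31) * 3 = 24/31
  A: (15/31) * 1 = 15/31
Sum = (6 + 4 + 15 + 24 + 15)/31 = 64/31

L = 64/31 = 2.0645 bits/symbol


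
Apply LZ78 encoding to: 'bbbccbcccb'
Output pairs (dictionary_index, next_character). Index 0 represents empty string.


LZ78 encoding steps:
Dictionary: {0: ''}
Step 1: w='' (idx 0), next='b' -> output (0, 'b'), add 'b' as idx 1
Step 2: w='b' (idx 1), next='b' -> output (1, 'b'), add 'bb' as idx 2
Step 3: w='' (idx 0), next='c' -> output (0, 'c'), add 'c' as idx 3
Step 4: w='c' (idx 3), next='b' -> output (3, 'b'), add 'cb' as idx 4
Step 5: w='c' (idx 3), next='c' -> output (3, 'c'), add 'cc' as idx 5
Step 6: w='cb' (idx 4), end of input -> output (4, '')


Encoded: [(0, 'b'), (1, 'b'), (0, 'c'), (3, 'b'), (3, 'c'), (4, '')]


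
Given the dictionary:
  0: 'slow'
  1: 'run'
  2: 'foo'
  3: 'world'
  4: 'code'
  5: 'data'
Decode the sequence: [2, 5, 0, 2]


Look up each index in the dictionary:
  2 -> 'foo'
  5 -> 'data'
  0 -> 'slow'
  2 -> 'foo'

Decoded: "foo data slow foo"


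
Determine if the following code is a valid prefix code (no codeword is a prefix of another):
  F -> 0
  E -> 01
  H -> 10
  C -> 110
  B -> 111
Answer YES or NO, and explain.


Checking each pair (does one codeword prefix another?):
  F='0' vs E='01': prefix -- VIOLATION

NO -- this is NOT a valid prefix code. F (0) is a prefix of E (01).


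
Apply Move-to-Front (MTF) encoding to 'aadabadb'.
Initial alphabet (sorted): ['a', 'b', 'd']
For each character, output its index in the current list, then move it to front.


MTF encoding:
'a': index 0 in ['a', 'b', 'd'] -> ['a', 'b', 'd']
'a': index 0 in ['a', 'b', 'd'] -> ['a', 'b', 'd']
'd': index 2 in ['a', 'b', 'd'] -> ['d', 'a', 'b']
'a': index 1 in ['d', 'a', 'b'] -> ['a', 'd', 'b']
'b': index 2 in ['a', 'd', 'b'] -> ['b', 'a', 'd']
'a': index 1 in ['b', 'a', 'd'] -> ['a', 'b', 'd']
'd': index 2 in ['a', 'b', 'd'] -> ['d', 'a', 'b']
'b': index 2 in ['d', 'a', 'b'] -> ['b', 'd', 'a']


Output: [0, 0, 2, 1, 2, 1, 2, 2]


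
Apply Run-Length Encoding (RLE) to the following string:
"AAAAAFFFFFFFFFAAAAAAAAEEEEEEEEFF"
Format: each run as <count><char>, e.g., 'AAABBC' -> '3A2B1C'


Scanning runs left to right:
  i=0: run of 'A' x 5 -> '5A'
  i=5: run of 'F' x 9 -> '9F'
  i=14: run of 'A' x 8 -> '8A'
  i=22: run of 'E' x 8 -> '8E'
  i=30: run of 'F' x 2 -> '2F'

RLE = 5A9F8A8E2F


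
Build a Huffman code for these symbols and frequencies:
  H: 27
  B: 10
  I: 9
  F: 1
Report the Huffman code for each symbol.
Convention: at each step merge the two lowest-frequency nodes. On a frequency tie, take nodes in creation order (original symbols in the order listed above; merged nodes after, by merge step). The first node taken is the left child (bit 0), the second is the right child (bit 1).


Huffman tree construction:
Step 1: Merge F(1) + I(9) = 10
Step 2: Merge B(10) + (F+I)(10) = 20
Step 3: Merge (B+(F+I))(20) + H(27) = 47
Read each symbol's code off the tree from the root (left child = 0, right child = 1).

Codes:
  H: 1 (length 1)
  B: 00 (length 2)
  I: 011 (length 3)
  F: 010 (length 3)
Average code length: 77/47 = 1.6383 bits/symbol


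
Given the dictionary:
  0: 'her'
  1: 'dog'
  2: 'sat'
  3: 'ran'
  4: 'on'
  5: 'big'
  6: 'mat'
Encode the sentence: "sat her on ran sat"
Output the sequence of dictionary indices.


Look up each word in the dictionary:
  'sat' -> 2
  'her' -> 0
  'on' -> 4
  'ran' -> 3
  'sat' -> 2

Encoded: [2, 0, 4, 3, 2]


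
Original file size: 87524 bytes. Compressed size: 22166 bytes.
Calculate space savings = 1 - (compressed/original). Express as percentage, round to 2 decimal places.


ratio = compressed/original = 22166/87524 = 0.253256
savings = 1 - ratio = 1 - 0.253256 = 0.746744
as a percentage: 0.746744 * 100 = 74.67%

Space savings = 1 - 22166/87524 = 74.67%


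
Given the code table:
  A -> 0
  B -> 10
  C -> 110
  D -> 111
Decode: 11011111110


Decoding:
110 -> C
111 -> D
111 -> D
10 -> B


Result: CDDB


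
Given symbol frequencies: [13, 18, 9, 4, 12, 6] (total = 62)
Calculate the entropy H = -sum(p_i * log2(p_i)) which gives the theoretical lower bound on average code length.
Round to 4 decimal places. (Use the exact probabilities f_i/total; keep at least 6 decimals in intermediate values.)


Per-symbol terms -p_i * log2(p_i) with p_i = f_i/62:
  p = 13/62 = 0.209677: log2(p) = -2.253757, -p*log2(p) = 0.472562
  p = 18/62 = 0.290323: log2(p) = -1.784271, -p*log2(p) = 0.518014
  p = 9/62 = 0.145161: log2(p) = -2.784271, -p*log2(p) = 0.404168
  p = 4/62 = 0.064516: log2(p) = -3.954196, -p*log2(p) = 0.255109
  p = 12/62 = 0.193548: log2(p) = -2.369234, -p*log2(p) = 0.458561
  p = 6/62 = 0.096774: log2(p) = -3.369234, -p*log2(p) = 0.326055
H = 0.472562 + 0.518014 + 0.404168 + 0.255109 + 0.458561 + 0.326055 = 2.434469

H = 2.4345 bits/symbol


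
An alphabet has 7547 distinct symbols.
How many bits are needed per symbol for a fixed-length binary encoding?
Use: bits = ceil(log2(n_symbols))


log2(7547) = 12.8817
Bracket: 2^12 = 4096 < 7547 <= 2^13 = 8192
So ceil(log2(7547)) = 13

bits = ceil(log2(7547)) = ceil(12.8817) = 13 bits


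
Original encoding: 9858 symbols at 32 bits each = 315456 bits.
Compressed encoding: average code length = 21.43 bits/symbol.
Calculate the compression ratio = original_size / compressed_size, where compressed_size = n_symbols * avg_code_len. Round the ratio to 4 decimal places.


original_size = n_symbols * orig_bits = 9858 * 32 = 315456 bits
compressed_size = n_symbols * avg_code_len = 9858 * 21.43 = 211256.94 bits
ratio = original_size / compressed_size = 315456 / 211256.94 = 1.4932

Compression ratio = 1.4932


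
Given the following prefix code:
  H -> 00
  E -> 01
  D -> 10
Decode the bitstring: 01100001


Decoding step by step:
Bits 01 -> E
Bits 10 -> D
Bits 00 -> H
Bits 01 -> E


Decoded message: EDHE


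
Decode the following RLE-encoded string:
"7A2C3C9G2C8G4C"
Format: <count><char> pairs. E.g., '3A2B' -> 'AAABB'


Expanding each <count><char> pair:
  7A -> 'AAAAAAA'
  2C -> 'CC'
  3C -> 'CCC'
  9G -> 'GGGGGGGGG'
  2C -> 'CC'
  8G -> 'GGGGGGGG'
  4C -> 'CCCC'

Decoded = AAAAAAACCCCCGGGGGGGGGCCGGGGGGGGCCCC


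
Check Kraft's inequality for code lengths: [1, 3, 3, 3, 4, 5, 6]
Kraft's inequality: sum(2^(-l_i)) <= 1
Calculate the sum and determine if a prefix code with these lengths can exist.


Sum = 2^(-1) + 2^(-3) + 2^(-3) + 2^(-3) + 2^(-4) + 2^(-5) + 2^(-6)
    = 0.5 + 0.125 + 0.125 + 0.125 + 0.0625 + 0.03125 + 0.015625
    = 63/64 = 0.984375
Since 0.984375 <= 1, Kraft's inequality IS satisfied.
A prefix code with these lengths CAN exist.

Kraft sum = 0.984375. Satisfied.


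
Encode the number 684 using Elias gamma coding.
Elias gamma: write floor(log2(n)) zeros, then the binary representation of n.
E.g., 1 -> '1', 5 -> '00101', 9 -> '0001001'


num_bits = floor(log2(684)) + 1 = 10
leading_zeros = num_bits - 1 = 9
binary(684) = 1010101100

Elias gamma(684) = '000000000' + '1010101100' = 0000000001010101100 (19 bits)


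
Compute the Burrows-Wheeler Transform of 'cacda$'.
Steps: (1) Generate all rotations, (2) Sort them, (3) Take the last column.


Rotations (sorted):
  0: $cacda -> last char: a
  1: a$cacd -> last char: d
  2: acda$c -> last char: c
  3: cacda$ -> last char: $
  4: cda$ca -> last char: a
  5: da$cac -> last char: c


BWT = adc$ac


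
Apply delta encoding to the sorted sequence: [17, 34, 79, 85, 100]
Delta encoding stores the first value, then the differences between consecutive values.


First value: 17
Deltas:
  34 - 17 = 17
  79 - 34 = 45
  85 - 79 = 6
  100 - 85 = 15


Delta encoded: [17, 17, 45, 6, 15]


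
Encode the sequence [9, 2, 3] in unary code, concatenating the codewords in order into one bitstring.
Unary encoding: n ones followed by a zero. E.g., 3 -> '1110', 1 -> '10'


Encode each number as n ones followed by a terminating 0:
  9 -> 1111111110 (10 bits)
  2 -> 110 (3 bits)
  3 -> 1110 (4 bits)
Total length = 10 + 3 + 4 = 17 bits.

Unary([9, 2, 3]) = 11111111101101110 (17 bits)


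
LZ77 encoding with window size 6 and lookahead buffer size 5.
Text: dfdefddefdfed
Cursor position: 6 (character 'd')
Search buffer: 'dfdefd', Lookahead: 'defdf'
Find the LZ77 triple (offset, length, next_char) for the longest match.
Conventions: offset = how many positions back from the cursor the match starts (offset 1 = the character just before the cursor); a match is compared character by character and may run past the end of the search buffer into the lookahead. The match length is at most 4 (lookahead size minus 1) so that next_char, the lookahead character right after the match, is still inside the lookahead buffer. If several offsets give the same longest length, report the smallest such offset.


Try each offset into the search buffer:
  offset=1 (pos 5, char 'd'): match length 1
  offset=2 (pos 4, char 'f'): match length 0
  offset=3 (pos 3, char 'e'): match length 0
  offset=4 (pos 2, char 'd'): match length 4
  offset=5 (pos 1, char 'f'): match length 0
  offset=6 (pos 0, char 'd'): match length 1
Longest match has length 4 at offset 4.
next_char = character at position 6 + 4 = 10 -> 'f'

Best match: offset=4, length=4 (matching 'defd' starting at position 2)
LZ77 triple: (4, 4, 'f')


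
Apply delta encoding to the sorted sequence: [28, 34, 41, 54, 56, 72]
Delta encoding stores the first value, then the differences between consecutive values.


First value: 28
Deltas:
  34 - 28 = 6
  41 - 34 = 7
  54 - 41 = 13
  56 - 54 = 2
  72 - 56 = 16


Delta encoded: [28, 6, 7, 13, 2, 16]


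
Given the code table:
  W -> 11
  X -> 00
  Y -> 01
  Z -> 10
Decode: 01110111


Decoding:
01 -> Y
11 -> W
01 -> Y
11 -> W


Result: YWYW


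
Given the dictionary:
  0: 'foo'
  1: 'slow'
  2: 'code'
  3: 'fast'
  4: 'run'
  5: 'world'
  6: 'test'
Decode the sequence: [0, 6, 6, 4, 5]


Look up each index in the dictionary:
  0 -> 'foo'
  6 -> 'test'
  6 -> 'test'
  4 -> 'run'
  5 -> 'world'

Decoded: "foo test test run world"


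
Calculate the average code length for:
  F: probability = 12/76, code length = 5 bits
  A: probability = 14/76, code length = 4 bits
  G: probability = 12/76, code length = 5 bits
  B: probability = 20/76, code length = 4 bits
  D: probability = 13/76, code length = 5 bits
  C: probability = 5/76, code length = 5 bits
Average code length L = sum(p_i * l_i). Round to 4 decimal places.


Weighted contributions p_i * l_i:
  F: (12/76) * 5 = 60/76
  A: (14/76) * 4 = 56/76
  G: (12/76) * 5 = 60/76
  B: (20/76) * 4 = 80/76
  D: (13/76) * 5 = 65/76
  C: (5/76) * 5 = 25/76
Sum = (60 + 56 + 60 + 80 + 65 + 25)/76 = 346/76

L = 346/76 = 4.5526 bits/symbol
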